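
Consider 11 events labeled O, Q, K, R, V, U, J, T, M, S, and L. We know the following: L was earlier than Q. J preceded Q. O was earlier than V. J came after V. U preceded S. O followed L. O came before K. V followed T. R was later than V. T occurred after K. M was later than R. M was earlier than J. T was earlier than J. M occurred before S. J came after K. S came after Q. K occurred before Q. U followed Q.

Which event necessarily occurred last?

Every other event has a chain of constraints placing it before S, so S is last.

S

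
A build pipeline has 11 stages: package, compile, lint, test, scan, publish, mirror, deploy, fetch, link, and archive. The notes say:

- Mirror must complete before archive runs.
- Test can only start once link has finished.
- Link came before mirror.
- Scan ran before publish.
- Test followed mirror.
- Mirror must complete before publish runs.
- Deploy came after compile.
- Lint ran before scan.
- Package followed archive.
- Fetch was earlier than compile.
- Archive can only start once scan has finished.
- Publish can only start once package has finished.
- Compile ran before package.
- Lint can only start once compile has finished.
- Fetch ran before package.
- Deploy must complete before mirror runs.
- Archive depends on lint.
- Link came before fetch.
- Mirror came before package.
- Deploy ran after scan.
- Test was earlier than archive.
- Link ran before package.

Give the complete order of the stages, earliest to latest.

The constraints fix every adjacent pair, so only one ordering works:
link → fetch → compile → lint → scan → deploy → mirror → test → archive → package → publish.

link, fetch, compile, lint, scan, deploy, mirror, test, archive, package, publish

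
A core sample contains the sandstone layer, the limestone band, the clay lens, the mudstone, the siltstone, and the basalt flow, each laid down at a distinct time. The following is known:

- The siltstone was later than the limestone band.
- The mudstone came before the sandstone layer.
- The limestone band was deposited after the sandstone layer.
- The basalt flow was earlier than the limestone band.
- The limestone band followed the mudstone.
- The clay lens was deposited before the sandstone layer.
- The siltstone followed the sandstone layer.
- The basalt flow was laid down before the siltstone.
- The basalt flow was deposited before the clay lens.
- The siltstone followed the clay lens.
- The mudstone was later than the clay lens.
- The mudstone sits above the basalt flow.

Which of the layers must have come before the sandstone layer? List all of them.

the basalt flow, the clay lens, the mudstone

Directly stated before the sandstone layer: the clay lens and the mudstone.
The basalt flow reaches the sandstone layer via the basalt flow → the mudstone → the sandstone layer.
No chain forces the limestone band (or any of the others) ahead of the sandstone layer.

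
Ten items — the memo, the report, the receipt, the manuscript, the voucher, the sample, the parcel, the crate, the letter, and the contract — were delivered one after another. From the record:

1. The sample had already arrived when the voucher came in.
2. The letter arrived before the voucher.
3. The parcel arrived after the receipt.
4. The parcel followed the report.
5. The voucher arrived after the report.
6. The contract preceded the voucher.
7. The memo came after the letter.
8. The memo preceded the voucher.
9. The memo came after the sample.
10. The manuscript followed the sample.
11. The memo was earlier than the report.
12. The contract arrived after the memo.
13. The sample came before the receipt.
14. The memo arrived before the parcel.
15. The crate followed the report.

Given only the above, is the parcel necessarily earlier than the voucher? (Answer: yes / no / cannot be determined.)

cannot be determined

No chain of stated constraints runs from the parcel to the voucher, and none runs from the voucher to the parcel either.
So the relative order of the parcel and the voucher is not fixed by the given facts.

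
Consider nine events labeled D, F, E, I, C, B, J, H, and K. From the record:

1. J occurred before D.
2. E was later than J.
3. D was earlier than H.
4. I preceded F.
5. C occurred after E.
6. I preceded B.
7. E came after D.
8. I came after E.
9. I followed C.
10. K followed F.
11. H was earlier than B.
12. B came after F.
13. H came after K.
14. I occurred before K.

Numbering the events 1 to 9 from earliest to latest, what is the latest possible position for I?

5

I must come before B, F, H, and K — 4 events forced after it.
Everything else can be placed before I in some valid order, so I can sit as late as position 9 − 4 = 5.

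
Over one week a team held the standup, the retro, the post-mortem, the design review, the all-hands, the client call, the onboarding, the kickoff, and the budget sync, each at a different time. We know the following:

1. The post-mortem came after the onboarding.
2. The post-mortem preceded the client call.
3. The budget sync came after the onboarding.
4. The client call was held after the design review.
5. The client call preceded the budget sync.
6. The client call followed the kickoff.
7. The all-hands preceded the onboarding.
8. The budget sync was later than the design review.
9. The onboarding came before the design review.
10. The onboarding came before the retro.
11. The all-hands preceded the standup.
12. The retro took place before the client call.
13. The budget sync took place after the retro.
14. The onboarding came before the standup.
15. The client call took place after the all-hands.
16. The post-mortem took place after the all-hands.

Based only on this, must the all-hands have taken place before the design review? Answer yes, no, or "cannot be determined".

yes

Chain the constraints: the all-hands → the onboarding → the design review. Each link is directly stated, so the all-hands comes before the design review.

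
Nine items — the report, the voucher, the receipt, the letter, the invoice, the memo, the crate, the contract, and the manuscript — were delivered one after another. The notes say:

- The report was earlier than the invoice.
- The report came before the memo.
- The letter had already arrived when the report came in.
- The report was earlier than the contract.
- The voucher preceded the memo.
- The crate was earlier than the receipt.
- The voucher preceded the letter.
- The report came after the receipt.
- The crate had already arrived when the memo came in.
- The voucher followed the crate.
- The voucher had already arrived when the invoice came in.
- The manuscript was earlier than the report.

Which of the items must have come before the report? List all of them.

the crate, the letter, the manuscript, the receipt, the voucher

Directly stated before the report: the letter, the manuscript, and the receipt.
The crate reaches the report via the crate → the receipt → the report.
The voucher reaches the report via the voucher → the letter → the report.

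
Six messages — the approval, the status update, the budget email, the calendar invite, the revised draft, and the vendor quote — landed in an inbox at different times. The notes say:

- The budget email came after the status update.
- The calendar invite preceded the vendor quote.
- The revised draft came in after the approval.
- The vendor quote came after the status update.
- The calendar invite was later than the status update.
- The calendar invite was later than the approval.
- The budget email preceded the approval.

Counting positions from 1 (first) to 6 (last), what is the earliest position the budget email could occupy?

2

The status update must come before the budget email — 1 forced predecessor.
Nothing else is forced ahead of the budget email, so its earliest slot is position 1 + 1 = 2.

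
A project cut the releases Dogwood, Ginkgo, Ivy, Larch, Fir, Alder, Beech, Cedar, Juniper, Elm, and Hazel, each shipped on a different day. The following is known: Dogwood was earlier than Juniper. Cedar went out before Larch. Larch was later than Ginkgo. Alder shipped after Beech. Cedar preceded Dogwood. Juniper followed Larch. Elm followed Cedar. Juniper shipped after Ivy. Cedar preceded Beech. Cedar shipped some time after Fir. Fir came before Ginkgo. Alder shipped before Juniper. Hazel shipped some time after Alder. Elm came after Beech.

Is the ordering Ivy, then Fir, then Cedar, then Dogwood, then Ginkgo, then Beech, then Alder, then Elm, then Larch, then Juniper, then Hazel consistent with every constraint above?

Check each stated constraint against the proposed order — e.g. Cedar is ahead of Larch; Ivy is ahead of Juniper. Every pair is in the required order; nothing is violated.

yes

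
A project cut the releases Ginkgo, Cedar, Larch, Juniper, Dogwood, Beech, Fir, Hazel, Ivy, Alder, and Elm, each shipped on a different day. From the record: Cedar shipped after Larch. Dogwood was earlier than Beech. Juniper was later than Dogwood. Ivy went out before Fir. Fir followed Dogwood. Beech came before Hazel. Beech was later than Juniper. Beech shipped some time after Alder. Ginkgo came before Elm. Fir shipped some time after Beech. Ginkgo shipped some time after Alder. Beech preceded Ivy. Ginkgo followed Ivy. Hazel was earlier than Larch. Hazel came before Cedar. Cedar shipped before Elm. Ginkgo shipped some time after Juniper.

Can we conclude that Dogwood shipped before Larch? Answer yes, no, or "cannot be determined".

Chain the constraints: Dogwood → Beech → Hazel → Larch. Each link is directly stated, so Dogwood comes before Larch.

yes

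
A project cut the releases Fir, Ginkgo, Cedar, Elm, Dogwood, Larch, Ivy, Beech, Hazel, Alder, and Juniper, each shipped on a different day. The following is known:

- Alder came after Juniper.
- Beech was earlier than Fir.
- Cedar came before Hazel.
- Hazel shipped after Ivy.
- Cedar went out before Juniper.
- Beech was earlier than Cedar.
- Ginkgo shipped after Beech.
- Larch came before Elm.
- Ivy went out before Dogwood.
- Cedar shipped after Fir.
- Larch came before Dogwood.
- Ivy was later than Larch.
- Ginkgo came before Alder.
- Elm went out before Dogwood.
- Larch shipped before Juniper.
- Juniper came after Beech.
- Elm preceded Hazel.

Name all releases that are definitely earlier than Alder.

Beech, Cedar, Fir, Ginkgo, Juniper, Larch

Directly stated before Alder: Ginkgo and Juniper.
Beech reaches Alder via Beech → Juniper → Alder.
Cedar reaches Alder via Cedar → Juniper → Alder.
Fir reaches Alder via Fir → Cedar → Juniper → Alder.
Likewise Larch reaches Alder by chaining the stated constraints.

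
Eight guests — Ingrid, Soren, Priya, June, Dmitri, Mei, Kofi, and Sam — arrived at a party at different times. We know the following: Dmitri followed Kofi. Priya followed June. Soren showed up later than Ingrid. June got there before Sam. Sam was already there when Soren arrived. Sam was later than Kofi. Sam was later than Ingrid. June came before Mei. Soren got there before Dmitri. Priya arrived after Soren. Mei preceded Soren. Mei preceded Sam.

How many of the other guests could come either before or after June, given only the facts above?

Forced after June: Dmitri, Mei, Priya, Sam, and Soren.
That leaves Ingrid and Kofi with no forced order relative to June — 2.

2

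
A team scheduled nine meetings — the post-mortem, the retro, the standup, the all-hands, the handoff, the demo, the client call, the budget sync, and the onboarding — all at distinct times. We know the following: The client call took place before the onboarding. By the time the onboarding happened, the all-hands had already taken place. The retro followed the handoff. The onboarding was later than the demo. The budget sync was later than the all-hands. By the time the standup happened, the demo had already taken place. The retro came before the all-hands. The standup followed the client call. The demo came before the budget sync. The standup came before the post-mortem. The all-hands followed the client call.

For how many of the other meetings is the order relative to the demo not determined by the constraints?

Forced after the demo: the budget sync, the onboarding, the post-mortem, and the standup.
That leaves the all-hands, the client call, the handoff, and the retro with no forced order relative to the demo — 4.

4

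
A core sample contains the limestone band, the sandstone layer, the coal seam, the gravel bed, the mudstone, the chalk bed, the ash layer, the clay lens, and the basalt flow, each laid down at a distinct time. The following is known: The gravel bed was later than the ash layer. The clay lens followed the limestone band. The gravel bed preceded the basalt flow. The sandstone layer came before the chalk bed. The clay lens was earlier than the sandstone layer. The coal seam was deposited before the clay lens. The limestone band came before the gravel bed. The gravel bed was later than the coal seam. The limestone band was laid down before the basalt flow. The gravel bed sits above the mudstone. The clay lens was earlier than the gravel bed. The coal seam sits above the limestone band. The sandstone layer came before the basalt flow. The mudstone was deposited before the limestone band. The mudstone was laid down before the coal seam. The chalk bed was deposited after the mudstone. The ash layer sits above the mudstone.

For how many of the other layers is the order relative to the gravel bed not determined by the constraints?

2

Forced before the gravel bed: the ash layer, the clay lens, the coal seam, the limestone band, and the mudstone; forced after the gravel bed: the basalt flow.
That leaves the chalk bed and the sandstone layer with no forced order relative to the gravel bed — 2.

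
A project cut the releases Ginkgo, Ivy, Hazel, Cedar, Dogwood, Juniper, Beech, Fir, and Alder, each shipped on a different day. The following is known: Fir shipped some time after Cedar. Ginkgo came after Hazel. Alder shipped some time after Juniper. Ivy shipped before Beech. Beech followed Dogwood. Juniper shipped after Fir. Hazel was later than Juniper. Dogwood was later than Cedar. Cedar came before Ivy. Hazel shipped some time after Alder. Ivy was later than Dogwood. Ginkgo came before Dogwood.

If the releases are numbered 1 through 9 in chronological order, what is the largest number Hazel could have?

5

Hazel must come before Beech, Dogwood, Ginkgo, and Ivy — 4 releases forced after it.
Everything else can be placed before Hazel in some valid order, so Hazel can sit as late as position 9 − 4 = 5.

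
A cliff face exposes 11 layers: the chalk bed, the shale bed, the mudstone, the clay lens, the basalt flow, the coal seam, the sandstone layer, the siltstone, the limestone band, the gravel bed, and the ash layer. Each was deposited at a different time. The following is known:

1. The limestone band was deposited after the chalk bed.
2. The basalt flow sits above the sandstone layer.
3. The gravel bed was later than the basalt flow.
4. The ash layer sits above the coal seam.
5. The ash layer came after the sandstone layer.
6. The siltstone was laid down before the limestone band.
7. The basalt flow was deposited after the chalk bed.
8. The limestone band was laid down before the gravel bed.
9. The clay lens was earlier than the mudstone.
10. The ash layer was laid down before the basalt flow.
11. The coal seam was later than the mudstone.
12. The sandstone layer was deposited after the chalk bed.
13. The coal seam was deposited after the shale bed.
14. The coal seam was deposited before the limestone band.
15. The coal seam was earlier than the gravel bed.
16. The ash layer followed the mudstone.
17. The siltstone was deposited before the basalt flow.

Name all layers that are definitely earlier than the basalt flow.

the ash layer, the chalk bed, the clay lens, the coal seam, the mudstone, the sandstone layer, the shale bed, the siltstone

Directly stated before the basalt flow: the ash layer, the chalk bed, the sandstone layer, and the siltstone.
The clay lens reaches the basalt flow via the clay lens → the mudstone → the ash layer → the basalt flow.
The coal seam reaches the basalt flow via the coal seam → the ash layer → the basalt flow.
The mudstone reaches the basalt flow via the mudstone → the ash layer → the basalt flow.
Likewise the shale bed reaches the basalt flow by chaining the stated constraints.
No chain forces the limestone band (or any of the others) ahead of the basalt flow.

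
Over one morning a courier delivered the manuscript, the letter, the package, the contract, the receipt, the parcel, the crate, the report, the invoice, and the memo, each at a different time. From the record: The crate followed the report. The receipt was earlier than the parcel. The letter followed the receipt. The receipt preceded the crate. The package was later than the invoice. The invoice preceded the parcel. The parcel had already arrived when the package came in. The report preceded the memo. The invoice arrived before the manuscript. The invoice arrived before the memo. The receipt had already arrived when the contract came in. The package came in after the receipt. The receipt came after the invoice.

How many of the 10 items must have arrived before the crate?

3

Directly stated before the crate: the receipt and the report.
The invoice reaches the crate via the invoice → the receipt → the crate.
That's the invoice, the receipt, and the report — 3 in all.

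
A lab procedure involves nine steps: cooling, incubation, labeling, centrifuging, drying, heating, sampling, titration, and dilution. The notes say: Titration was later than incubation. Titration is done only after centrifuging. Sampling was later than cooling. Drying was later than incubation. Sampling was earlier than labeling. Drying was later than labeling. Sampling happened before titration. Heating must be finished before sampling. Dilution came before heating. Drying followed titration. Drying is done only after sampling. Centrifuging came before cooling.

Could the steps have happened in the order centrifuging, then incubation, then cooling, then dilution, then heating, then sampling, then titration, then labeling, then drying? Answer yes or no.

yes

Check each stated constraint against the proposed order — e.g. centrifuging is ahead of titration; incubation is ahead of drying. Every pair is in the required order; nothing is violated.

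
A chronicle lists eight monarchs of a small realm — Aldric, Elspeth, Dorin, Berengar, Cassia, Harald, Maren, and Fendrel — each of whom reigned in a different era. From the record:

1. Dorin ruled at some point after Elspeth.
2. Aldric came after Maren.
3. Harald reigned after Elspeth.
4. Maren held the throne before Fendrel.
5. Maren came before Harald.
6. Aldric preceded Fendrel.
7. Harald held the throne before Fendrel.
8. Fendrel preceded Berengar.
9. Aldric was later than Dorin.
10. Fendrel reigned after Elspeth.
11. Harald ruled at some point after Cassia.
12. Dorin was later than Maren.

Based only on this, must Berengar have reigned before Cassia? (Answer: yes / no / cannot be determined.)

no

Tracing the constraints gives Cassia → Harald → Fendrel → Berengar, so Cassia must come before Berengar.
That means Berengar cannot be before Cassia.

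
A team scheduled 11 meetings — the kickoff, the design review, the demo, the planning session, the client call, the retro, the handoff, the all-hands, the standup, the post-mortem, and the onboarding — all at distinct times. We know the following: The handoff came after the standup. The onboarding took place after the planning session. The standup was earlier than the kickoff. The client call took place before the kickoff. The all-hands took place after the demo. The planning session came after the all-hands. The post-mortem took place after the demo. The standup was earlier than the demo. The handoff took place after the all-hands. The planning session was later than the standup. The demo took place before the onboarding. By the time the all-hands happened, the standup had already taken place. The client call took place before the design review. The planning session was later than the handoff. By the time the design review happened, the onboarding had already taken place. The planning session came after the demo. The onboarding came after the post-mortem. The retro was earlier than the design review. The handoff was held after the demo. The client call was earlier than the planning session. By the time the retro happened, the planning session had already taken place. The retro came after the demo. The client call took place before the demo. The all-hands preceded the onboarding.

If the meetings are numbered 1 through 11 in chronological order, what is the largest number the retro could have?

10

The retro must come before the design review — 1 meeting forced after it.
Everything else can be placed before the retro in some valid order, so the retro can sit as late as position 11 − 1 = 10.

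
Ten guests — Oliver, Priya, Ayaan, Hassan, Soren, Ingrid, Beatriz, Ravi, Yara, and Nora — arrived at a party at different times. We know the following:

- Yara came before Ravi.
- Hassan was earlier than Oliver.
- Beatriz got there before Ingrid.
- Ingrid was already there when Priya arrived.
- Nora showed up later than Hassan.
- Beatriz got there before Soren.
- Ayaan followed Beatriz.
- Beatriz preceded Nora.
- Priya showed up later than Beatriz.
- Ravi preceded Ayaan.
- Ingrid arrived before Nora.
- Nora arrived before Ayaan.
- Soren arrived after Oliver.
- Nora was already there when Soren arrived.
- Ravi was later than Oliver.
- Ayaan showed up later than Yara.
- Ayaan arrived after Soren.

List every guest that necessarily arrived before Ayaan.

Beatriz, Hassan, Ingrid, Nora, Oliver, Ravi, Soren, Yara

Directly stated before Ayaan: Beatriz, Nora, Ravi, Soren, and Yara.
Hassan reaches Ayaan via Hassan → Nora → Ayaan.
Ingrid reaches Ayaan via Ingrid → Nora → Ayaan.
Oliver reaches Ayaan via Oliver → Ravi → Ayaan.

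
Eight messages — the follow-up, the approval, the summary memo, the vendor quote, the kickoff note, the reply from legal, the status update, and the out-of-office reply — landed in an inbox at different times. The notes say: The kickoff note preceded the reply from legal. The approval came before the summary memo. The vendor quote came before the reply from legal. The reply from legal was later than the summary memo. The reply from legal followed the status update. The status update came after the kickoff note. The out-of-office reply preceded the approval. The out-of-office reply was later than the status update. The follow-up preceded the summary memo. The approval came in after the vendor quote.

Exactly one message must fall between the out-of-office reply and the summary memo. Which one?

the approval

Tracing the constraints gives the out-of-office reply → the approval → the summary memo, so the approval sits after the out-of-office reply and before the summary memo.
No other message is forced both after the out-of-office reply and before the summary memo.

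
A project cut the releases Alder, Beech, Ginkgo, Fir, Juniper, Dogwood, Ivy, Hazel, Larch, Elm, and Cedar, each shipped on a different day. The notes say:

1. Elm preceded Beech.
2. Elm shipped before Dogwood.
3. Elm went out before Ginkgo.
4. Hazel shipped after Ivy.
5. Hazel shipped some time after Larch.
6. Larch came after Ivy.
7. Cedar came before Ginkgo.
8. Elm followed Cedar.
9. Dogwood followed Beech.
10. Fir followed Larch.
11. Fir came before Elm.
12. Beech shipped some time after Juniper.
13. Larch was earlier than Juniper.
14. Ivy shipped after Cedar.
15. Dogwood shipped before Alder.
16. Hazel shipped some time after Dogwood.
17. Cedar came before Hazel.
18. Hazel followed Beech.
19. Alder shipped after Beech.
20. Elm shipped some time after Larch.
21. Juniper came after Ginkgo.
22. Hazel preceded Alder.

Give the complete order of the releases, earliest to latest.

Cedar, Ivy, Larch, Fir, Elm, Ginkgo, Juniper, Beech, Dogwood, Hazel, Alder

The constraints fix every adjacent pair, so only one ordering works:
Cedar → Ivy → Larch → Fir → Elm → Ginkgo → Juniper → Beech → Dogwood → Hazel → Alder.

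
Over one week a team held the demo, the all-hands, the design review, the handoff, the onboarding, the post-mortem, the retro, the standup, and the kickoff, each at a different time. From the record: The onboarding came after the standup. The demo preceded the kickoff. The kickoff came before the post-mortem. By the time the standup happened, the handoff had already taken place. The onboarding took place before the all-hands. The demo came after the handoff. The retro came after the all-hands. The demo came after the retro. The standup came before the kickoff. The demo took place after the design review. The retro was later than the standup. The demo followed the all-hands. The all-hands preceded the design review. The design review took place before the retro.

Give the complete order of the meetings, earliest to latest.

The constraints fix every adjacent pair, so only one ordering works:
the handoff → the standup → the onboarding → the all-hands → the design review → the retro → the demo → the kickoff → the post-mortem.

the handoff, the standup, the onboarding, the all-hands, the design review, the retro, the demo, the kickoff, the post-mortem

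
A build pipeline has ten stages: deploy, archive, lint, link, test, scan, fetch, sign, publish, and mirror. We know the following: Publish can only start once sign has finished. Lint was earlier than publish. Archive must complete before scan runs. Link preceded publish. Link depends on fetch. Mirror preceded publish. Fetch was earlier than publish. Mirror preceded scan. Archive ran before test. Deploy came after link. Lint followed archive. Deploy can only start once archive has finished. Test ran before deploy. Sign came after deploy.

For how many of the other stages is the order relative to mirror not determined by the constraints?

Forced after mirror: publish and scan.
That leaves archive, deploy, fetch, link, lint, sign, and test with no forced order relative to mirror — 7.

7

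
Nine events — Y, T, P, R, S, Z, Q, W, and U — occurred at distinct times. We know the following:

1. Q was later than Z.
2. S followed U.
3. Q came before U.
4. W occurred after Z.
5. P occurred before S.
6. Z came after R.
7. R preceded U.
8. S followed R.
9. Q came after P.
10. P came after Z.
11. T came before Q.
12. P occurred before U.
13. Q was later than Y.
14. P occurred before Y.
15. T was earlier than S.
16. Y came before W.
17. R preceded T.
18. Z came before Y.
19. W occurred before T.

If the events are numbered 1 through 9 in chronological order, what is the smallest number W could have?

P, R, Y, and Z must all come before W — 4 forced predecessors.
Nothing else is forced ahead of W, so its earliest slot is position 4 + 1 = 5.

5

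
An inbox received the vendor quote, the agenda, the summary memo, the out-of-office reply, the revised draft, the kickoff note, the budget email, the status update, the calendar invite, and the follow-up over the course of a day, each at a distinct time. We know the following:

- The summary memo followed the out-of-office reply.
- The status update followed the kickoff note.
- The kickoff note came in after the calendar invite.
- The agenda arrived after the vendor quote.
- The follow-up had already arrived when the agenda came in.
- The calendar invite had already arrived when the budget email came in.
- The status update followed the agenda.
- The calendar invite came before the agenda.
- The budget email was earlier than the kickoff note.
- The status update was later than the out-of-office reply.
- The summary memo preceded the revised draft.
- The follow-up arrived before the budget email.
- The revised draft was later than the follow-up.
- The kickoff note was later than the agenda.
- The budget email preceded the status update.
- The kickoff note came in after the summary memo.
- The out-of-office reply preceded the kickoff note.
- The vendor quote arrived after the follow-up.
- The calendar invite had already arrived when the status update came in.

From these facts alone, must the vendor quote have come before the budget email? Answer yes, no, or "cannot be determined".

cannot be determined

No chain of stated constraints runs from the vendor quote to the budget email, and none runs from the budget email to the vendor quote either.
So the relative order of the vendor quote and the budget email is not fixed by the given facts.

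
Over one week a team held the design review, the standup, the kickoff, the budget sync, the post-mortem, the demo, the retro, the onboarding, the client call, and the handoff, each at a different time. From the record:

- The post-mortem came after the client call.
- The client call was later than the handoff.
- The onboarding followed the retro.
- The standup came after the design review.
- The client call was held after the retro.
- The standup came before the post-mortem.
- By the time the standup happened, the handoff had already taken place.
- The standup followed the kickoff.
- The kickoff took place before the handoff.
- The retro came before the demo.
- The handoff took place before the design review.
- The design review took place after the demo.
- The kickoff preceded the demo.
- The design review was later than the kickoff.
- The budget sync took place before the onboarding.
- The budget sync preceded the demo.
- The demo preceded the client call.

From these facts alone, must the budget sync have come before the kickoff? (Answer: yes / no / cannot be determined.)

No chain of stated constraints runs from the budget sync to the kickoff, and none runs from the kickoff to the budget sync either.
So the relative order of the budget sync and the kickoff is not fixed by the given facts.

cannot be determined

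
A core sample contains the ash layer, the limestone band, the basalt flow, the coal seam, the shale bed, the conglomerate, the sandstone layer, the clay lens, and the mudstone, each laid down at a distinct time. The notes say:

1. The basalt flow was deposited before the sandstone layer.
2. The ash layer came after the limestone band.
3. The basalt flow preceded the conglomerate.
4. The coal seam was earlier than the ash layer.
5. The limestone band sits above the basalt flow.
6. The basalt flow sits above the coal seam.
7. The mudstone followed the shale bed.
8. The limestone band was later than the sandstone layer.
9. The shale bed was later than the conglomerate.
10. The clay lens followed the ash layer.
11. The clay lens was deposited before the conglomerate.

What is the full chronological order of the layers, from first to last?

The constraints fix every adjacent pair, so only one ordering works:
the coal seam → the basalt flow → the sandstone layer → the limestone band → the ash layer → the clay lens → the conglomerate → the shale bed → the mudstone.

the coal seam, the basalt flow, the sandstone layer, the limestone band, the ash layer, the clay lens, the conglomerate, the shale bed, the mudstone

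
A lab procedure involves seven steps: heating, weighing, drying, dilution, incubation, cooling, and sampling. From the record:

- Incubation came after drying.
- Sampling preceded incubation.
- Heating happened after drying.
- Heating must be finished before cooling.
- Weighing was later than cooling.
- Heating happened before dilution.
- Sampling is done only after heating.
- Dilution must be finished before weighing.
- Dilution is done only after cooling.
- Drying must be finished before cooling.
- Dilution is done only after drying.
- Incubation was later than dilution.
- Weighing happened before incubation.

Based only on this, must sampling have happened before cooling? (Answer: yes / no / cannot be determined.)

cannot be determined

No chain of stated constraints runs from sampling to cooling, and none runs from cooling to sampling either.
So the relative order of sampling and cooling is not fixed by the given facts.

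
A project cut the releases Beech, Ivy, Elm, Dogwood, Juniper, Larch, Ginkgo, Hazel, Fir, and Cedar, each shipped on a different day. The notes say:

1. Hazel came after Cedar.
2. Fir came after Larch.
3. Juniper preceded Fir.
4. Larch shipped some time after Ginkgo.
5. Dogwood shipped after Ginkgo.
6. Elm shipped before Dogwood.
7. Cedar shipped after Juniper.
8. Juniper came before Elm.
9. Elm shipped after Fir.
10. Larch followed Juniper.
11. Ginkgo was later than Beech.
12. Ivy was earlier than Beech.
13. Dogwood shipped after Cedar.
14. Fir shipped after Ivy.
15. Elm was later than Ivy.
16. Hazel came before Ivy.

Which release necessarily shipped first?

Juniper has a chain of constraints placing it before every other release, so Juniper must be first.

Juniper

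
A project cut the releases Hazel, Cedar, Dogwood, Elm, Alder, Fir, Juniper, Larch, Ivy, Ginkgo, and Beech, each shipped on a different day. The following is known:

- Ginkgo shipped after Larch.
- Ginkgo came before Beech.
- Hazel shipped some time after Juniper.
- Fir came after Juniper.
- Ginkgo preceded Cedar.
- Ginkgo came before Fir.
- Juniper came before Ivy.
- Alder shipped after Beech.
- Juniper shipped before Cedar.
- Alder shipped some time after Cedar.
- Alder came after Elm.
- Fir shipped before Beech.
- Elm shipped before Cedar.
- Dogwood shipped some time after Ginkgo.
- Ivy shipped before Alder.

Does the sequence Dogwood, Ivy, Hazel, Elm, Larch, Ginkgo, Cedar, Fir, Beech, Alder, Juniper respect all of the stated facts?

no

The constraints require Ginkgo before Dogwood, but in the proposed sequence Dogwood appears ahead of Ginkgo. That one violation is enough.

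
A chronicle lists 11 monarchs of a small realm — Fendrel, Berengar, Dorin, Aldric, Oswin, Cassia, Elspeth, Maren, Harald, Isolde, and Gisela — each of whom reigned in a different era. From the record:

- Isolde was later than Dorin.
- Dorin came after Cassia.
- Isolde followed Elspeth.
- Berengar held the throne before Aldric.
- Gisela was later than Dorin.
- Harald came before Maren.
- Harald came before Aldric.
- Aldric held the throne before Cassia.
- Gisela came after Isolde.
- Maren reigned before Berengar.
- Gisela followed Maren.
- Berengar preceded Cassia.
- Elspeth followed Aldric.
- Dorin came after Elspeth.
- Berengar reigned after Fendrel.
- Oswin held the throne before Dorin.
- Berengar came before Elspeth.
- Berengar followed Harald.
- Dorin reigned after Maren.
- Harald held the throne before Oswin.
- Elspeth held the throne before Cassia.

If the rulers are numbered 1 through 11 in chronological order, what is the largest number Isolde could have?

Isolde must come before Gisela — 1 ruler forced after them.
Everything else can be placed before Isolde in some valid order, so Isolde can sit as late as position 11 − 1 = 10.

10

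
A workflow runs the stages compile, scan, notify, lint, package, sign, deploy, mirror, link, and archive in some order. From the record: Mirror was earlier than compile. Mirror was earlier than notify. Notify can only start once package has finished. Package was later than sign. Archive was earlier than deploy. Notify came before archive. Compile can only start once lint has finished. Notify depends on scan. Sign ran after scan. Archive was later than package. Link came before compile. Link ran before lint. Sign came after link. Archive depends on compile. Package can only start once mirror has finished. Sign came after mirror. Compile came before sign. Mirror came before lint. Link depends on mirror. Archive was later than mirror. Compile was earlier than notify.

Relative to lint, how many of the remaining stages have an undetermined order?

1

Forced before lint: link and mirror; forced after lint: archive, compile, deploy, notify, package, and sign.
That leaves scan with no forced order relative to lint — 1.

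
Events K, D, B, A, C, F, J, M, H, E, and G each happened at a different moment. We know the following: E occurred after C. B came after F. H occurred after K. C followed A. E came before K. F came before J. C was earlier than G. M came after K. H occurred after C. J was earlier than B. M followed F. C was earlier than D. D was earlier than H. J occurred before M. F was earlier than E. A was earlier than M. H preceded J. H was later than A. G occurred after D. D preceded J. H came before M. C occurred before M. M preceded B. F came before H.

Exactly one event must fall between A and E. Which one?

Tracing the constraints gives A → C → E, so C sits after A and before E.
No other event is forced both after A and before E.

C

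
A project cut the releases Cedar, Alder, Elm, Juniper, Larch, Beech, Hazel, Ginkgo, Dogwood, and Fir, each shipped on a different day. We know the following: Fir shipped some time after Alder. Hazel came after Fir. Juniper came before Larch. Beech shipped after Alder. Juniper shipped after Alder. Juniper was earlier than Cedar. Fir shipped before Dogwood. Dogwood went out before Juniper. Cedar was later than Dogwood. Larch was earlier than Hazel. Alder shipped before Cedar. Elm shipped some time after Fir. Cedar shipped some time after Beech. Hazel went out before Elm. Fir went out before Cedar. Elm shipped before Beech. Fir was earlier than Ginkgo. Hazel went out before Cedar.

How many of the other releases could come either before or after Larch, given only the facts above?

1

Forced before Larch: Alder, Dogwood, Fir, and Juniper; forced after Larch: Beech, Cedar, Elm, and Hazel.
That leaves Ginkgo with no forced order relative to Larch — 1.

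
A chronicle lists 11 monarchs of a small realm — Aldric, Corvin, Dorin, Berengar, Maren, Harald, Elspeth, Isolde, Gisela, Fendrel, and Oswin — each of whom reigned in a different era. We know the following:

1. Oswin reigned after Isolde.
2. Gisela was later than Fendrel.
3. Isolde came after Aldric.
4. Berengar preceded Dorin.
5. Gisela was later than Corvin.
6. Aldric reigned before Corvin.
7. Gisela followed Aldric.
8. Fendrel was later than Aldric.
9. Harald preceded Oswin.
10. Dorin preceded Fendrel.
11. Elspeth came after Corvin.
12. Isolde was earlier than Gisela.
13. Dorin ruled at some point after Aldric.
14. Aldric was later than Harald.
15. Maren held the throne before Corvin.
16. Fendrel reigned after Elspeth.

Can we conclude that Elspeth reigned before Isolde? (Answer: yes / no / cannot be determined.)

cannot be determined

No chain of stated constraints runs from Elspeth to Isolde, and none runs from Isolde to Elspeth either.
So the relative order of Elspeth and Isolde is not fixed by the given facts.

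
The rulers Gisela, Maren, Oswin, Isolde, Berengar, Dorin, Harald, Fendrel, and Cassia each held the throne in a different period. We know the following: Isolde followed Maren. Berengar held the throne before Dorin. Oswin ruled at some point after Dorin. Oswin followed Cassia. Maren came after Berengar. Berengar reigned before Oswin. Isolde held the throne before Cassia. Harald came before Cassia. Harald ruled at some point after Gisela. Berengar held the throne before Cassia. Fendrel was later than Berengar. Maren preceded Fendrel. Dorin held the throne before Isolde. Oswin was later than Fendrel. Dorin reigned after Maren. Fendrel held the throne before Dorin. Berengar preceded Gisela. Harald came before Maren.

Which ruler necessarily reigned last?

Every other ruler has a chain of constraints placing them before Oswin, so Oswin is last.

Oswin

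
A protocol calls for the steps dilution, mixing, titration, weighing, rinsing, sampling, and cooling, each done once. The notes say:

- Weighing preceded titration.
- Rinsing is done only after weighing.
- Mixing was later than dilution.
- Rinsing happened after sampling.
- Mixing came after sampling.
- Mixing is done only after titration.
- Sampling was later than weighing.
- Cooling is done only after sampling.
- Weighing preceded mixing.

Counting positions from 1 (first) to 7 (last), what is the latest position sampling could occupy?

Sampling must come before cooling, mixing, and rinsing — 3 steps forced after it.
Everything else can be placed before sampling in some valid order, so sampling can sit as late as position 7 − 3 = 4.

4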